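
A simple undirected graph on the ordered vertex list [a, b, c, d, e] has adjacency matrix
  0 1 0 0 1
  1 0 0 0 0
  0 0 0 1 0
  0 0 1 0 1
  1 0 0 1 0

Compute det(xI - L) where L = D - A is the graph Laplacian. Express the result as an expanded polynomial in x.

x^5 - 8x^4 + 21x^3 - 20x^2 + 5x

Each diagonal entry of L is the vertex degree and each off-diagonal entry is -1 where an edge is present, 0 otherwise; in the order [a, b, c, d, e] the diagonal is [2, 1, 1, 2, 2]. Computing det(xI - L) by cofactor expansion (or equivalently via sum-over-permutations) gives x^5 - 8x^4 + 21x^3 - 20x^2 + 5x. The constant term is 0 because L is singular (the all-ones vector lies in its kernel).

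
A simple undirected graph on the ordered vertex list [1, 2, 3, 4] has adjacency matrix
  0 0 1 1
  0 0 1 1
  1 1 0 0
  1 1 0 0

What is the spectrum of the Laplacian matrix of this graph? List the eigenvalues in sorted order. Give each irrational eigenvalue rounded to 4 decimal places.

Each diagonal entry of L is the vertex degree and each off-diagonal entry is -1 where an edge is present, 0 otherwise; in the order [1, 2, 3, 4] the diagonal is [2, 2, 2, 2]. Diagonalising L (or applying a numerical eigensolver to the 4x4 matrix) gives the spectrum above. The single zero eigenvalue shows the graph is connected. There is one zero in the spectrum, matching the 1 component. By the matrix-tree theorem the graph has (1/4) * product of the nonzero eigenvalues = 4 spanning trees.

[0, 2, 2, 4]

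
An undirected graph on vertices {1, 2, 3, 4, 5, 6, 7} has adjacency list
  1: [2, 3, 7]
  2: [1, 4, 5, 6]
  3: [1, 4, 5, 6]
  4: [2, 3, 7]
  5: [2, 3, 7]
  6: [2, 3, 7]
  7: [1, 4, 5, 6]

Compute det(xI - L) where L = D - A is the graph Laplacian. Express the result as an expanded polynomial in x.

With the vertex order [1, 2, 3, 4, 5, 6, 7], the degrees are [3, 4, 4, 3, 3, 3, 4], giving D = diag(3, 4, 4, 3, 3, 3, 4) and L = D - A. Computing det(xI - L) by cofactor expansion (or equivalently via sum-over-permutations) gives x^7 - 24x^6 + 234x^5 - 1192x^4 + 3357x^3 - 4968x^2 + 3024x. The constant term is 0 because L is singular (the all-ones vector lies in its kernel).

x^7 - 24x^6 + 234x^5 - 1192x^4 + 3357x^3 - 4968x^2 + 3024x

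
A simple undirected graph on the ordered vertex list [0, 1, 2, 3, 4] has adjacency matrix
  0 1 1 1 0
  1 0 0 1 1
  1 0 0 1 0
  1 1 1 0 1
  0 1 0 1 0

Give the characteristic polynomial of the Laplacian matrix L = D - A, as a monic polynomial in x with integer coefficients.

Reading degrees in the order [0, 1, 2, 3, 4] gives [3, 3, 2, 4, 2]; set D = diag(3, 3, 2, 4, 2) and form L = D - A. Computing det(xI - L) by cofactor expansion (or equivalently via sum-over-permutations) gives x^5 - 14x^4 + 70x^3 - 146x^2 + 105x. Since p(0) = det(-L) = 0, x divides p(x). The largest eigenvalue, 5, is at most the vertex count 5. The eigenvalues sum to 14, which equals trace(L) = 2|E|.

x^5 - 14x^4 + 70x^3 - 146x^2 + 105x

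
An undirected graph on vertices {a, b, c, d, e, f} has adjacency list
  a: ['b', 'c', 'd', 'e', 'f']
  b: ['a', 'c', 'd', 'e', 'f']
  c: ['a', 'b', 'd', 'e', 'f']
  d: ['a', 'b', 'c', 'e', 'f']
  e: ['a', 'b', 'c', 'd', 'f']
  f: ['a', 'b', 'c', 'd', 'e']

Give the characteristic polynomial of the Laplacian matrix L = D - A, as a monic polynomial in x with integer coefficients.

x^6 - 30x^5 + 360x^4 - 2160x^3 + 6480x^2 - 7776x

Each diagonal entry of L is the vertex degree and each off-diagonal entry is -1 where an edge is present, 0 otherwise; in the order [a, b, c, d, e, f] the diagonal is [5, 5, 5, 5, 5, 5]. Computing det(xI - L) by cofactor expansion (or equivalently via sum-over-permutations) gives x^6 - 30x^5 + 360x^4 - 2160x^3 + 6480x^2 - 7776x. Since p(0) = det(-L) = 0, x divides p(x). There is one zero in the spectrum, matching the 1 component.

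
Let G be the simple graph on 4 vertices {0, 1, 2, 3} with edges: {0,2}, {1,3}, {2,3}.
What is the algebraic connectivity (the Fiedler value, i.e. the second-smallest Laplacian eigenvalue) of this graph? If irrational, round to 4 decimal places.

With the vertex order [0, 1, 2, 3], the degrees are [1, 1, 2, 2], giving D = diag(1, 1, 2, 2) and L = D - A. The sorted Laplacian eigenvalues are [0, 0.5858, 2, 3.4142]; the algebraic connectivity is the second entry, 0.5858.

0.5858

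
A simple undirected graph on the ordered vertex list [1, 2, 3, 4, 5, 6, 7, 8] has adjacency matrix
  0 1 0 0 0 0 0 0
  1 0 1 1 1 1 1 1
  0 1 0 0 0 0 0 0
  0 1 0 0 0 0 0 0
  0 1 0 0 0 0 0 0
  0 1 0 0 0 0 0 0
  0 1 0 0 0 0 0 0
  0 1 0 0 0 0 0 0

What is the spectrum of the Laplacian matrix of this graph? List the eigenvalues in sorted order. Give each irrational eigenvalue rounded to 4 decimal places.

Each diagonal entry of L is the vertex degree and each off-diagonal entry is -1 where an edge is present, 0 otherwise; in the order [1, 2, 3, 4, 5, 6, 7, 8] the diagonal is [1, 7, 1, 1, 1, 1, 1, 1]. The multiplicity of 0 as a Laplacian eigenvalue equals the number of connected components. The single zero eigenvalue shows the graph is connected. The largest eigenvalue, 8, is at most the vertex count 8.

[0, 1, 1, 1, 1, 1, 1, 8]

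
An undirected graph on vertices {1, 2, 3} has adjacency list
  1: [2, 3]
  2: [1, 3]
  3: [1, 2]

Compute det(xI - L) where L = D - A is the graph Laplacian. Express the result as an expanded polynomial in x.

x^3 - 6x^2 + 9x

Reading degrees in the order [1, 2, 3] gives [2, 2, 2]; set D = diag(2, 2, 2) and form L = D - A. L has integer entries, so p(x) = det(xI - L) has integer coefficients. Expanding the determinant yields x^3 - 6x^2 + 9x. Since p(0) = det(-L) = 0, x divides p(x). There is one zero in the spectrum, matching the 1 component. By the matrix-tree theorem the graph has (1/3) * product of the nonzero eigenvalues = 3 spanning trees.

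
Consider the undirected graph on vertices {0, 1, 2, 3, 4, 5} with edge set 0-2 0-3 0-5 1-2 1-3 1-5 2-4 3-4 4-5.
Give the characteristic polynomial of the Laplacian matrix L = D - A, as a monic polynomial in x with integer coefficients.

Each diagonal entry of L is the vertex degree and each off-diagonal entry is -1 where an edge is present, 0 otherwise; in the order [0, 1, 2, 3, 4, 5] the diagonal is [3, 3, 3, 3, 3, 3]. The eigenvalues of L are [0, 3, 3, 3, 3, 6]; the characteristic polynomial is the product of (x - lambda_i), which multiplies out to x^6 - 18x^5 + 126x^4 - 432x^3 + 729x^2 - 486x. The constant term is 0 because L is singular (the all-ones vector lies in its kernel).

x^6 - 18x^5 + 126x^4 - 432x^3 + 729x^2 - 486x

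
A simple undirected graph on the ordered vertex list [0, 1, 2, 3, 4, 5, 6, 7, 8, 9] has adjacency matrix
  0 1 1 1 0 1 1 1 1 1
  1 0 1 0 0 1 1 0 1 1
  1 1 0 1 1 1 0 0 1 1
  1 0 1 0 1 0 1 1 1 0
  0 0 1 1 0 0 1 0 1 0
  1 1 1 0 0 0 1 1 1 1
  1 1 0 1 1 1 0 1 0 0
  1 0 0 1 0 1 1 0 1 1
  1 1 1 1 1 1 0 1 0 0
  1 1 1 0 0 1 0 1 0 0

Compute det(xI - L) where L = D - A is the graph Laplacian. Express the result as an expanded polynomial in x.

x^10 - 62x^9 + 1693x^8 - 26710x^7 + 268158x^6 - 1775478x^5 + 7746599x^4 - 21457506x^3 + 34199737x^2 - 23862100x

Each diagonal entry of L is the vertex degree and each off-diagonal entry is -1 where an edge is present, 0 otherwise; in the order [0, 1, 2, 3, 4, 5, 6, 7, 8, 9] the diagonal is [8, 6, 7, 6, 4, 7, 6, 6, 7, 5]. L has integer entries, so p(x) = det(xI - L) has integer coefficients. Expanding the determinant yields x^10 - 62x^9 + 1693x^8 - 26710x^7 + 268158x^6 - 1775478x^5 + 7746599x^4 - 21457506x^3 + 34199737x^2 - 23862100x. Since p(0) = det(-L) = 0, x divides p(x). The eigenvalues sum to 62, which equals trace(L) = 2|E|.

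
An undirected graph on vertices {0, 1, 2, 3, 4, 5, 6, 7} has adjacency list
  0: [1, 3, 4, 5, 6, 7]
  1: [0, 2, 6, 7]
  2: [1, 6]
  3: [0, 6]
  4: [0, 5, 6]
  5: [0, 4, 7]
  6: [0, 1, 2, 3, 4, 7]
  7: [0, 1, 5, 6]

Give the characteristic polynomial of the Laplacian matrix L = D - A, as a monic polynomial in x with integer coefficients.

x^8 - 30x^7 + 370x^6 - 2422x^5 + 9053x^4 - 19256x^3 + 21524x^2 - 9752x

With the vertex order [0, 1, 2, 3, 4, 5, 6, 7], the degrees are [6, 4, 2, 2, 3, 3, 6, 4], giving D = diag(6, 4, 2, 2, 3, 3, 6, 4) and L = D - A. L has integer entries, so p(x) = det(xI - L) has integer coefficients. Expanding the determinant yields x^8 - 30x^7 + 370x^6 - 2422x^5 + 9053x^4 - 19256x^3 + 21524x^2 - 9752x. The coefficient of x^7 equals -trace(L) = -30, matching the sum of degrees. There is one zero in the spectrum, matching the 1 component. The largest eigenvalue, 7.2491, is at most the vertex count 8.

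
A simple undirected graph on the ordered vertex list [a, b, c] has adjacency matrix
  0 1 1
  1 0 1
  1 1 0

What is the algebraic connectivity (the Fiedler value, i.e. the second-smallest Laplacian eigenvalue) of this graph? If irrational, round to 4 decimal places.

3

Each diagonal entry of L is the vertex degree and each off-diagonal entry is -1 where an edge is present, 0 otherwise; in the order [a, b, c] the diagonal is [2, 2, 2]. The sorted Laplacian eigenvalues are [0, 3, 3]; the algebraic connectivity is the second entry, 3.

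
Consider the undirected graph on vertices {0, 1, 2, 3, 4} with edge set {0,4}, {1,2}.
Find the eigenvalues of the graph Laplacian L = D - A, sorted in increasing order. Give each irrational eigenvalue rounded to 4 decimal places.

With the vertex order [0, 1, 2, 3, 4], the degrees are [1, 1, 1, 0, 1], giving D = diag(1, 1, 1, 0, 1) and L = D - A. L is symmetric positive semidefinite, so every eigenvalue is real and nonnegative. The 3 zero eigenvalues correspond to the 3 connected components.

[0, 0, 0, 2, 2]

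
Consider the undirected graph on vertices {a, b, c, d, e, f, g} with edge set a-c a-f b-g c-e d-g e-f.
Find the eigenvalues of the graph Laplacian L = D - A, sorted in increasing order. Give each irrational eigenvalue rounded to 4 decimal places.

[0, 0, 1, 2, 2, 3, 4]

With the vertex order [a, b, c, d, e, f, g], the degrees are [2, 1, 2, 1, 2, 2, 2], giving D = diag(2, 1, 2, 1, 2, 2, 2) and L = D - A. Since every row of L sums to 0, the all-ones vector is in the kernel and 0 is an eigenvalue. The 2 zero eigenvalues correspond to the 2 connected components. The eigenvalues sum to 12, which equals trace(L) = 2|E|.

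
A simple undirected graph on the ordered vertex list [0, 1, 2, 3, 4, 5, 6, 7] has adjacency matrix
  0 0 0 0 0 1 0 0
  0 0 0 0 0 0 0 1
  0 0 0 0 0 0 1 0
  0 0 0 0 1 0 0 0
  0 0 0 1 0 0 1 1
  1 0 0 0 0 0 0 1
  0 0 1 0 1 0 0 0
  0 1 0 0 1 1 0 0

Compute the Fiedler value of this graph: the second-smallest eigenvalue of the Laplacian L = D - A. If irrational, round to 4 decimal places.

Reading degrees in the order [0, 1, 2, 3, 4, 5, 6, 7] gives [1, 1, 1, 1, 3, 2, 2, 3]; set D = diag(1, 1, 1, 1, 3, 2, 2, 3) and form L = D - A. The smallest Laplacian eigenvalue is always 0. The next one, lambda_2 = 0.2509, measures how hard the graph is to disconnect: larger values mean better connectivity. The eigenvalues sum to 14, which equals trace(L) = 2|E|. There is one zero in the spectrum, matching the 1 component.

0.2509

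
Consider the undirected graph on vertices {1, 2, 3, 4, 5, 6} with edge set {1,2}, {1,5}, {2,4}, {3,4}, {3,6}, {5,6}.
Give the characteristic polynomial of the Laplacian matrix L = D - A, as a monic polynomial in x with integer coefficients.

Each diagonal entry of L is the vertex degree and each off-diagonal entry is -1 where an edge is present, 0 otherwise; in the order [1, 2, 3, 4, 5, 6] the diagonal is [2, 2, 2, 2, 2, 2]. The eigenvalues of L are [0, 1, 1, 3, 3, 4]; the characteristic polynomial is the product of (x - lambda_i), which multiplies out to x^6 - 12x^5 + 54x^4 - 112x^3 + 105x^2 - 36x. The coefficient of x^5 equals -trace(L) = -12, matching the sum of degrees. The eigenvalues sum to 12, which equals trace(L) = 2|E|. By the matrix-tree theorem the graph has (1/6) * product of the nonzero eigenvalues = 6 spanning trees.

x^6 - 12x^5 + 54x^4 - 112x^3 + 105x^2 - 36x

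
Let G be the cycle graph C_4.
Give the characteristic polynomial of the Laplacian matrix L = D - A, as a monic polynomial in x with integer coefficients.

The graph has 4 vertices and degree multiset [2, 2, 2, 2]; D is the diagonal matrix of degrees and L = D - A. The eigenvalues of L are [0, 2, 2, 4]; the characteristic polynomial is the product of (x - lambda_i), which multiplies out to x^4 - 8x^3 + 20x^2 - 16x. The coefficient of x^3 equals -trace(L) = -8, matching the sum of degrees. The eigenvalues sum to 8, which equals trace(L) = 2|E|.

x^4 - 8x^3 + 20x^2 - 16x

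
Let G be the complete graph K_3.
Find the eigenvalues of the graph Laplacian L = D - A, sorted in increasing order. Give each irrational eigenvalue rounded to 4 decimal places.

[0, 3, 3]

The graph has 3 vertices and degree multiset [2, 2, 2]; D is the diagonal matrix of degrees and L = D - A. L is symmetric positive semidefinite, so every eigenvalue is real and nonnegative. The single zero eigenvalue shows the graph is connected.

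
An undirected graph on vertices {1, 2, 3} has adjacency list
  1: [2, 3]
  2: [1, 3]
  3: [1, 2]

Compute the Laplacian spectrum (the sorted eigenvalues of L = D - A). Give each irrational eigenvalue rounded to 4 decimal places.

Reading degrees in the order [1, 2, 3] gives [2, 2, 2]; set D = diag(2, 2, 2) and form L = D - A. Diagonalising L (or applying a numerical eigensolver to the 3x3 matrix) gives the spectrum above. The single zero eigenvalue shows the graph is connected. The largest eigenvalue, 3, is at most the vertex count 3.

[0, 3, 3]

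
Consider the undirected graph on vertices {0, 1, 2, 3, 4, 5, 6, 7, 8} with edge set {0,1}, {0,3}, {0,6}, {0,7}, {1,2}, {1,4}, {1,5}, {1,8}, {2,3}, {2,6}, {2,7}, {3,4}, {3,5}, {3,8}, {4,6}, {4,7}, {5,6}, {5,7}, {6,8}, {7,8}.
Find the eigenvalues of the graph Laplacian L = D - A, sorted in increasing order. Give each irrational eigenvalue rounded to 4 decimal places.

[0, 4, 4, 4, 4, 5, 5, 5, 9]

With the vertex order [0, 1, 2, 3, 4, 5, 6, 7, 8], the degrees are [4, 5, 4, 5, 4, 4, 5, 5, 4], giving D = diag(4, 5, 4, 5, 4, 4, 5, 5, 4) and L = D - A. The multiplicity of 0 as a Laplacian eigenvalue equals the number of connected components. The single zero eigenvalue shows the graph is connected. There is one zero in the spectrum, matching the 1 component.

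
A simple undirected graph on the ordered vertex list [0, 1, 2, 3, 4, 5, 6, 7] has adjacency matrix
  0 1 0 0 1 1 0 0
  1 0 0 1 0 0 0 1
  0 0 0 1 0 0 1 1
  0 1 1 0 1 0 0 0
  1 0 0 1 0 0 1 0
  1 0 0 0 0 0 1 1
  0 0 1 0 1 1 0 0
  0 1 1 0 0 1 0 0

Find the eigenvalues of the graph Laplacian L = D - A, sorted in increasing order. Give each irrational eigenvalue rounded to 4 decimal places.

[0, 2, 2, 2, 4, 4, 4, 6]

With the vertex order [0, 1, 2, 3, 4, 5, 6, 7], the degrees are [3, 3, 3, 3, 3, 3, 3, 3], giving D = diag(3, 3, 3, 3, 3, 3, 3, 3) and L = D - A. The multiplicity of 0 as a Laplacian eigenvalue equals the number of connected components. By the matrix-tree theorem the graph has (1/8) * product of the nonzero eigenvalues = 384 spanning trees.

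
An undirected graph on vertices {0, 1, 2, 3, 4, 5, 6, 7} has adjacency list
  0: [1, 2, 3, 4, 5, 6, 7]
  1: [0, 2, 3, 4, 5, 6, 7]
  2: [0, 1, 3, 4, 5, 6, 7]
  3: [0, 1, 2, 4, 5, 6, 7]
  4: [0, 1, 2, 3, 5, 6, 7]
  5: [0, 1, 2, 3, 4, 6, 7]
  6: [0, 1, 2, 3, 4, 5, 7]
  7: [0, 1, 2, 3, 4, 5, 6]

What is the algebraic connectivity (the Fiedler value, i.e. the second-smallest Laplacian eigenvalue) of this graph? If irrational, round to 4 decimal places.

With the vertex order [0, 1, 2, 3, 4, 5, 6, 7], the degrees are [7, 7, 7, 7, 7, 7, 7, 7], giving D = diag(7, 7, 7, 7, 7, 7, 7, 7) and L = D - A. Computing the eigenvalues of L and sorting gives [0, 8, 8, 8, 8, 8, 8, 8]. The Fiedler value lambda_2 = 8 is strictly positive, so the graph is connected.

8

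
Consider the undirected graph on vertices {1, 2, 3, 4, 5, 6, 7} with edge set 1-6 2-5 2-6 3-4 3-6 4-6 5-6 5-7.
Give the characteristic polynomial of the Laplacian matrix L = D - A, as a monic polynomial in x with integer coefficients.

x^7 - 16x^6 + 96x^5 - 274x^4 + 388x^3 - 258x^2 + 63x

Reading degrees in the order [1, 2, 3, 4, 5, 6, 7] gives [1, 2, 2, 2, 3, 5, 1]; set D = diag(1, 2, 2, 2, 3, 5, 1) and form L = D - A. Computing det(xI - L) by cofactor expansion (or equivalently via sum-over-permutations) gives x^7 - 16x^6 + 96x^5 - 274x^4 + 388x^3 - 258x^2 + 63x. Since p(0) = det(-L) = 0, x divides p(x).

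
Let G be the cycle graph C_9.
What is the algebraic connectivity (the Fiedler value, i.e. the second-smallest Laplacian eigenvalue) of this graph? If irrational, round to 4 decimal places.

0.4679

The graph has 9 vertices and degree multiset [2, 2, 2, 2, 2, 2, 2, 2, 2]; D is the diagonal matrix of degrees and L = D - A. The sorted Laplacian eigenvalues are [0, 0.4679, 0.4679, 1.6527, 1.6527, 3, 3, 3.8794, 3.8794]; the algebraic connectivity is the second entry, 0.4679. The largest eigenvalue, 3.8794, is at most the vertex count 9. By the matrix-tree theorem the graph has (1/9) * product of the nonzero eigenvalues = 9 spanning trees.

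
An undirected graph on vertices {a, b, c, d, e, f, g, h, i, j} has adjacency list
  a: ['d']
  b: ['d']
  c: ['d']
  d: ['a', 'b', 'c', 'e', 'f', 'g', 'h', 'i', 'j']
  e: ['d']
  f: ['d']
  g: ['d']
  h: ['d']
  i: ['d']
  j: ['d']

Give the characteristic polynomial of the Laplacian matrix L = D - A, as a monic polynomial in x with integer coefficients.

x^10 - 18x^9 + 108x^8 - 336x^7 + 630x^6 - 756x^5 + 588x^4 - 288x^3 + 81x^2 - 10x

Each diagonal entry of L is the vertex degree and each off-diagonal entry is -1 where an edge is present, 0 otherwise; in the order [a, b, c, d, e, f, g, h, i, j] the diagonal is [1, 1, 1, 9, 1, 1, 1, 1, 1, 1]. L has integer entries, so p(x) = det(xI - L) has integer coefficients. Expanding the determinant yields x^10 - 18x^9 + 108x^8 - 336x^7 + 630x^6 - 756x^5 + 588x^4 - 288x^3 + 81x^2 - 10x. The coefficient of x^9 equals -trace(L) = -18, matching the sum of degrees. There is one zero in the spectrum, matching the 1 component.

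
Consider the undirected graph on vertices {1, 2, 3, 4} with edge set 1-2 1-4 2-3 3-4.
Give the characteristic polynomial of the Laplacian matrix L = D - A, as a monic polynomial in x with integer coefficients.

x^4 - 8x^3 + 20x^2 - 16x

With the vertex order [1, 2, 3, 4], the degrees are [2, 2, 2, 2], giving D = diag(2, 2, 2, 2) and L = D - A. L has integer entries, so p(x) = det(xI - L) has integer coefficients. Expanding the determinant yields x^4 - 8x^3 + 20x^2 - 16x. The constant term is 0 because L is singular (the all-ones vector lies in its kernel). There is one zero in the spectrum, matching the 1 component.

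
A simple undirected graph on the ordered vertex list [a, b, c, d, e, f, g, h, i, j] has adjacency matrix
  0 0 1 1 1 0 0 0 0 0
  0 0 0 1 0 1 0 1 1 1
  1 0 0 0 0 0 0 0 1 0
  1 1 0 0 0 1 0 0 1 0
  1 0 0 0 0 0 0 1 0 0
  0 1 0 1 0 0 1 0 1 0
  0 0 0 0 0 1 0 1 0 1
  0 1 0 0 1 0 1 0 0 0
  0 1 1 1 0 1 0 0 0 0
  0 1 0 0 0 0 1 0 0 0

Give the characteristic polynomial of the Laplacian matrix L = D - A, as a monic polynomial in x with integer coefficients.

Each diagonal entry of L is the vertex degree and each off-diagonal entry is -1 where an edge is present, 0 otherwise; in the order [a, b, c, d, e, f, g, h, i, j] the diagonal is [3, 5, 2, 4, 2, 4, 3, 3, 4, 2]. Computing det(xI - L) by cofactor expansion (or equivalently via sum-over-permutations) gives x^10 - 32x^9 + 440x^8 - 3402x^7 + 16247x^6 - 49518x^5 + 95913x^4 - 113308x^3 + 73713x^2 - 20040x. Since p(0) = det(-L) = 0, x divides p(x). The largest eigenvalue, 6.4561, is at most the vertex count 10.

x^10 - 32x^9 + 440x^8 - 3402x^7 + 16247x^6 - 49518x^5 + 95913x^4 - 113308x^3 + 73713x^2 - 20040x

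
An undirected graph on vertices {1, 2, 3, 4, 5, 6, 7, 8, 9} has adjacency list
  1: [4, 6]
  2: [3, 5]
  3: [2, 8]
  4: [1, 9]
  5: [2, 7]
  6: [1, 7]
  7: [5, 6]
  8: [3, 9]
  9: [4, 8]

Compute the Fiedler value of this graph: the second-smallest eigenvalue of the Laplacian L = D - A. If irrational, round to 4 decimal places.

Reading degrees in the order [1, 2, 3, 4, 5, 6, 7, 8, 9] gives [2, 2, 2, 2, 2, 2, 2, 2, 2]; set D = diag(2, 2, 2, 2, 2, 2, 2, 2, 2) and form L = D - A. The sorted Laplacian eigenvalues are [0, 0.4679, 0.4679, 1.6527, 1.6527, 3, 3, 3.8794, 3.8794]; the algebraic connectivity is the second entry, 0.4679.

0.4679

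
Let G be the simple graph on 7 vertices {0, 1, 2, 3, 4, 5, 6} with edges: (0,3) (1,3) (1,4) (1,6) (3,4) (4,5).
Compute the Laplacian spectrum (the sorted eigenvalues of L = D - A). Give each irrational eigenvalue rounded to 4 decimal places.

With the vertex order [0, 1, 2, 3, 4, 5, 6], the degrees are [1, 3, 0, 3, 3, 1, 1], giving D = diag(1, 3, 0, 3, 3, 1, 1) and L = D - A. The multiplicity of 0 as a Laplacian eigenvalue equals the number of connected components. The 2 zero eigenvalues correspond to the 2 connected components.

[0, 0, 0.6972, 0.6972, 2, 4.3028, 4.3028]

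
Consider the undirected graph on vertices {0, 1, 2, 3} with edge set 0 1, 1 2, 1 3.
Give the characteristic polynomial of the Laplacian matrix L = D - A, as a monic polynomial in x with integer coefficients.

x^4 - 6x^3 + 9x^2 - 4x

Each diagonal entry of L is the vertex degree and each off-diagonal entry is -1 where an edge is present, 0 otherwise; in the order [0, 1, 2, 3] the diagonal is [1, 3, 1, 1]. Computing det(xI - L) by cofactor expansion (or equivalently via sum-over-permutations) gives x^4 - 6x^3 + 9x^2 - 4x. The coefficient of x^3 equals -trace(L) = -6, matching the sum of degrees.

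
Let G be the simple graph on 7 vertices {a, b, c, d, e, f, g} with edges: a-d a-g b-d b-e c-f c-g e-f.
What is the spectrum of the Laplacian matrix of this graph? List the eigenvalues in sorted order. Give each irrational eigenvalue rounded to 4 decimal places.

Each diagonal entry of L is the vertex degree and each off-diagonal entry is -1 where an edge is present, 0 otherwise; in the order [a, b, c, d, e, f, g] the diagonal is [2, 2, 2, 2, 2, 2, 2]. Diagonalising L (or applying a numerical eigensolver to the 7x7 matrix) gives the spectrum above. By the matrix-tree theorem the graph has (1/7) * product of the nonzero eigenvalues = 7 spanning trees.

[0, 0.7530, 0.7530, 2.4450, 2.4450, 3.8019, 3.8019]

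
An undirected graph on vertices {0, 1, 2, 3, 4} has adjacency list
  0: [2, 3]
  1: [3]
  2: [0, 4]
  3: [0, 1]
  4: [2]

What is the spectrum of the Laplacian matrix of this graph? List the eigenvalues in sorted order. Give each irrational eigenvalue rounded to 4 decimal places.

[0, 0.3820, 1.3820, 2.6180, 3.6180]

Reading degrees in the order [0, 1, 2, 3, 4] gives [2, 1, 2, 2, 1]; set D = diag(2, 1, 2, 2, 1) and form L = D - A. Since every row of L sums to 0, the all-ones vector is in the kernel and 0 is an eigenvalue. The eigenvalues sum to 8, which equals trace(L) = 2|E|. There is one zero in the spectrum, matching the 1 component.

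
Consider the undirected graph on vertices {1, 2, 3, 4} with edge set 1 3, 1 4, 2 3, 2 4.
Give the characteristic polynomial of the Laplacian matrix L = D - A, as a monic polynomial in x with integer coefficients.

With the vertex order [1, 2, 3, 4], the degrees are [2, 2, 2, 2], giving D = diag(2, 2, 2, 2) and L = D - A. Computing det(xI - L) by cofactor expansion (or equivalently via sum-over-permutations) gives x^4 - 8x^3 + 20x^2 - 16x. The constant term is 0 because L is singular (the all-ones vector lies in its kernel). The largest eigenvalue, 4, is at most the vertex count 4. By the matrix-tree theorem the graph has (1/4) * product of the nonzero eigenvalues = 4 spanning trees.

x^4 - 8x^3 + 20x^2 - 16x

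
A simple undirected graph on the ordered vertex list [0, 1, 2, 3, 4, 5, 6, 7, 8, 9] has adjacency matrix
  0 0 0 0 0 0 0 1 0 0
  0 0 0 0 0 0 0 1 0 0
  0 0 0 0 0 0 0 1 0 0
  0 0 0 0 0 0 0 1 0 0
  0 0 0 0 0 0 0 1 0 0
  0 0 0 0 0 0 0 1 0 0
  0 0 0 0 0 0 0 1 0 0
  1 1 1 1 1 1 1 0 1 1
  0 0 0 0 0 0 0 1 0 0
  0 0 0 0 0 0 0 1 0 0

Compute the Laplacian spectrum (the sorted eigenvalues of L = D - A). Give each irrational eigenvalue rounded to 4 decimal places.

[0, 1, 1, 1, 1, 1, 1, 1, 1, 10]

Each diagonal entry of L is the vertex degree and each off-diagonal entry is -1 where an edge is present, 0 otherwise; in the order [0, 1, 2, 3, 4, 5, 6, 7, 8, 9] the diagonal is [1, 1, 1, 1, 1, 1, 1, 9, 1, 1]. L is symmetric positive semidefinite, so every eigenvalue is real and nonnegative. The largest eigenvalue, 10, is at most the vertex count 10.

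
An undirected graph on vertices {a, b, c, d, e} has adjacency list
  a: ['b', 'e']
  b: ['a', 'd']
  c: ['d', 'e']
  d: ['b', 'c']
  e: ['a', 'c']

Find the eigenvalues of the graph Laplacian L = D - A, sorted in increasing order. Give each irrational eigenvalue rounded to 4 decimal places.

Each diagonal entry of L is the vertex degree and each off-diagonal entry is -1 where an edge is present, 0 otherwise; in the order [a, b, c, d, e] the diagonal is [2, 2, 2, 2, 2]. The multiplicity of 0 as a Laplacian eigenvalue equals the number of connected components. The single zero eigenvalue shows the graph is connected. By the matrix-tree theorem the graph has (1/5) * product of the nonzero eigenvalues = 5 spanning trees. The eigenvalues sum to 10, which equals trace(L) = 2|E|.

[0, 1.3820, 1.3820, 3.6180, 3.6180]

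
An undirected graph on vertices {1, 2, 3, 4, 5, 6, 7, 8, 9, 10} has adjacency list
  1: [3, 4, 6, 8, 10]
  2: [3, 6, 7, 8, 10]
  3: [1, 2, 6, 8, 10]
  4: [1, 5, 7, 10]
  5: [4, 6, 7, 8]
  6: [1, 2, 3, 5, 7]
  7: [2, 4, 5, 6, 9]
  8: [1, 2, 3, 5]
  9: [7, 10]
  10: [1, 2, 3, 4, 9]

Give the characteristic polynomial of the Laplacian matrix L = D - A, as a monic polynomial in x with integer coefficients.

Each diagonal entry of L is the vertex degree and each off-diagonal entry is -1 where an edge is present, 0 otherwise; in the order [1, 2, 3, 4, 5, 6, 7, 8, 9, 10] the diagonal is [5, 5, 5, 4, 4, 5, 5, 4, 2, 5]. Computing det(xI - L) by cofactor expansion (or equivalently via sum-over-permutations) gives x^10 - 44x^9 + 845x^8 - 9284x^7 + 64213x^6 - 289426x^5 + 848289x^4 - 1554830x^3 + 1611542x^2 - 716210x. The constant term is 0 because L is singular (the all-ones vector lies in its kernel).

x^10 - 44x^9 + 845x^8 - 9284x^7 + 64213x^6 - 289426x^5 + 848289x^4 - 1554830x^3 + 1611542x^2 - 716210x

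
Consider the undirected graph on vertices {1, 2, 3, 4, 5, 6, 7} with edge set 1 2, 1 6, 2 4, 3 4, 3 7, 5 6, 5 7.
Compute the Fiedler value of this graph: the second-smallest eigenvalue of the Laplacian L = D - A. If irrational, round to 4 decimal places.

With the vertex order [1, 2, 3, 4, 5, 6, 7], the degrees are [2, 2, 2, 2, 2, 2, 2], giving D = diag(2, 2, 2, 2, 2, 2, 2) and L = D - A. The smallest Laplacian eigenvalue is always 0. The next one, lambda_2 = 0.7530, measures how hard the graph is to disconnect: larger values mean better connectivity. By the matrix-tree theorem the graph has (1/7) * product of the nonzero eigenvalues = 7 spanning trees.

0.7530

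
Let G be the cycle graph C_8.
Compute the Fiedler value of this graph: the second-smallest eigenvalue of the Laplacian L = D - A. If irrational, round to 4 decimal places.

The graph has 8 vertices and degree multiset [2, 2, 2, 2, 2, 2, 2, 2]; D is the diagonal matrix of degrees and L = D - A. The sorted Laplacian eigenvalues are [0, 0.5858, 0.5858, 2, 2, 3.4142, 3.4142, 4]; the algebraic connectivity is the second entry, 0.5858. By the matrix-tree theorem the graph has (1/8) * product of the nonzero eigenvalues = 8 spanning trees.

0.5858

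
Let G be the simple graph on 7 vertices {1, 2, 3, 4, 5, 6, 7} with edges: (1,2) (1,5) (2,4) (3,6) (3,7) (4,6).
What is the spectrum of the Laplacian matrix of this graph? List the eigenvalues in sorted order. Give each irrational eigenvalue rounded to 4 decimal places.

[0, 0.1981, 0.7530, 1.5550, 2.4450, 3.2470, 3.8019]

Reading degrees in the order [1, 2, 3, 4, 5, 6, 7] gives [2, 2, 2, 2, 1, 2, 1]; set D = diag(2, 2, 2, 2, 1, 2, 1) and form L = D - A. The multiplicity of 0 as a Laplacian eigenvalue equals the number of connected components. The single zero eigenvalue shows the graph is connected. By the matrix-tree theorem the graph has (1/7) * product of the nonzero eigenvalues = 1 spanning tree.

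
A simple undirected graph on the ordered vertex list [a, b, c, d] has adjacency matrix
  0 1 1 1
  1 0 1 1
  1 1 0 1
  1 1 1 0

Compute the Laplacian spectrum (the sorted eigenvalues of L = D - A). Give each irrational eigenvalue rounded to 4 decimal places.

Reading degrees in the order [a, b, c, d] gives [3, 3, 3, 3]; set D = diag(3, 3, 3, 3) and form L = D - A. Since every row of L sums to 0, the all-ones vector is in the kernel and 0 is an eigenvalue. By the matrix-tree theorem the graph has (1/4) * product of the nonzero eigenvalues = 16 spanning trees.

[0, 4, 4, 4]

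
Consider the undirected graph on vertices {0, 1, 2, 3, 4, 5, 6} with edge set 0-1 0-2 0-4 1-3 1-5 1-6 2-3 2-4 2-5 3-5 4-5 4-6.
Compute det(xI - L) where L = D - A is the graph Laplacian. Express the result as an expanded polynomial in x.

Each diagonal entry of L is the vertex degree and each off-diagonal entry is -1 where an edge is present, 0 otherwise; in the order [0, 1, 2, 3, 4, 5, 6] the diagonal is [3, 4, 4, 3, 4, 4, 2]. Computing det(xI - L) by cofactor expansion (or equivalently via sum-over-permutations) gives x^7 - 24x^6 + 233x^5 - 1168x^4 + 3179x^3 - 4440x^2 + 2478x. Since p(0) = det(-L) = 0, x divides p(x). The largest eigenvalue, 6.1889, is at most the vertex count 7.

x^7 - 24x^6 + 233x^5 - 1168x^4 + 3179x^3 - 4440x^2 + 2478x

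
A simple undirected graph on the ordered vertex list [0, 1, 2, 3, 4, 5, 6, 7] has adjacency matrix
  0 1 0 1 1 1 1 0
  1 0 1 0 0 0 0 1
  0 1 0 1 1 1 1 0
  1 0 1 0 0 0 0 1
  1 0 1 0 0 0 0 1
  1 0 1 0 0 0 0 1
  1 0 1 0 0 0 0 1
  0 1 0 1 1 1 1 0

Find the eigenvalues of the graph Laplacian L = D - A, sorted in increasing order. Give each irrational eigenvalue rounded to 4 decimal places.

Each diagonal entry of L is the vertex degree and each off-diagonal entry is -1 where an edge is present, 0 otherwise; in the order [0, 1, 2, 3, 4, 5, 6, 7] the diagonal is [5, 3, 5, 3, 3, 3, 3, 5]. Since every row of L sums to 0, the all-ones vector is in the kernel and 0 is an eigenvalue. The single zero eigenvalue shows the graph is connected. By the matrix-tree theorem the graph has (1/8) * product of the nonzero eigenvalues = 2025 spanning trees. The largest eigenvalue, 8, is at most the vertex count 8.

[0, 3, 3, 3, 3, 5, 5, 8]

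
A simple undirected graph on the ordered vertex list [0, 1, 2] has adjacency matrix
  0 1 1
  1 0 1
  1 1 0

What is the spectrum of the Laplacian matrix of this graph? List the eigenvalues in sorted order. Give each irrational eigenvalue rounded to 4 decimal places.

With the vertex order [0, 1, 2], the degrees are [2, 2, 2], giving D = diag(2, 2, 2) and L = D - A. L is symmetric positive semidefinite, so every eigenvalue is real and nonnegative. The single zero eigenvalue shows the graph is connected. The eigenvalues sum to 6, which equals trace(L) = 2|E|. By the matrix-tree theorem the graph has (1/3) * product of the nonzero eigenvalues = 3 spanning trees.

[0, 3, 3]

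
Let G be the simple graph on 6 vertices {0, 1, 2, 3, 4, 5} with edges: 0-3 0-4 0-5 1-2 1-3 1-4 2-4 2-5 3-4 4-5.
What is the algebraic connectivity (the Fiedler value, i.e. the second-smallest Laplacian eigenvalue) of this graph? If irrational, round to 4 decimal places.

With the vertex order [0, 1, 2, 3, 4, 5], the degrees are [3, 3, 3, 3, 5, 3], giving D = diag(3, 3, 3, 3, 5, 3) and L = D - A. The sorted Laplacian eigenvalues are [0, 2.3820, 2.3820, 4.6180, 4.6180, 6]; the algebraic connectivity is the second entry, 2.3820. By the matrix-tree theorem the graph has (1/6) * product of the nonzero eigenvalues = 121 spanning trees.

2.3820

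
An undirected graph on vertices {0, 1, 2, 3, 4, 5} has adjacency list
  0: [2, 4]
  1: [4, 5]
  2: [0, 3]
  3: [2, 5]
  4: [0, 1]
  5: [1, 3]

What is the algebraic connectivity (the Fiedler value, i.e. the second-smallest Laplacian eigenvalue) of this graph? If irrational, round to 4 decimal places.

1

With the vertex order [0, 1, 2, 3, 4, 5], the degrees are [2, 2, 2, 2, 2, 2], giving D = diag(2, 2, 2, 2, 2, 2) and L = D - A. The sorted Laplacian eigenvalues are [0, 1, 1, 3, 3, 4]; the algebraic connectivity is the second entry, 1. There is one zero in the spectrum, matching the 1 component.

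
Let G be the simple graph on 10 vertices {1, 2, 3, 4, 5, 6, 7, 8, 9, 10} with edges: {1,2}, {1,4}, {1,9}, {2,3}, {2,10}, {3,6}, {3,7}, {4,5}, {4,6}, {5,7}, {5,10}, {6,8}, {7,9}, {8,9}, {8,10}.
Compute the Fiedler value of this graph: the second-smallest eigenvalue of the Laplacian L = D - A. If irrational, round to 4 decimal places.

Reading degrees in the order [1, 2, 3, 4, 5, 6, 7, 8, 9, 10] gives [3, 3, 3, 3, 3, 3, 3, 3, 3, 3]; set D = diag(3, 3, 3, 3, 3, 3, 3, 3, 3, 3) and form L = D - A. The smallest Laplacian eigenvalue is always 0. The next one, lambda_2 = 2, measures how hard the graph is to disconnect: larger values mean better connectivity. The eigenvalues sum to 30, which equals trace(L) = 2|E|. The largest eigenvalue, 5, is at most the vertex count 10.

2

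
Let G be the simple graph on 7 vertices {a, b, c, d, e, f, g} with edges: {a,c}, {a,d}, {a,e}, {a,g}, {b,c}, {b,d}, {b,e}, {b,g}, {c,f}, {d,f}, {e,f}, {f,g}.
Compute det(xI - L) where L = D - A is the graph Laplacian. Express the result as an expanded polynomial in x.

With the vertex order [a, b, c, d, e, f, g], the degrees are [4, 4, 3, 3, 3, 4, 3], giving D = diag(4, 4, 3, 3, 3, 4, 3) and L = D - A. The eigenvalues of L are [0, 3, 3, 3, 4, 4, 7]; the characteristic polynomial is the product of (x - lambda_i), which multiplies out to x^7 - 24x^6 + 234x^5 - 1192x^4 + 3357x^3 - 4968x^2 + 3024x. The constant term is 0 because L is singular (the all-ones vector lies in its kernel). The eigenvalues sum to 24, which equals trace(L) = 2|E|.

x^7 - 24x^6 + 234x^5 - 1192x^4 + 3357x^3 - 4968x^2 + 3024x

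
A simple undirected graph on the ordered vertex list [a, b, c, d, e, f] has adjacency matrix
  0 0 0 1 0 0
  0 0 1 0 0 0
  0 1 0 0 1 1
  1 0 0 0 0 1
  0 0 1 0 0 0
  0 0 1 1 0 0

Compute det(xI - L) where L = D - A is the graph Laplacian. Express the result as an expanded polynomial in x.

Each diagonal entry of L is the vertex degree and each off-diagonal entry is -1 where an edge is present, 0 otherwise; in the order [a, b, c, d, e, f] the diagonal is [1, 1, 3, 2, 1, 2]. L has integer entries, so p(x) = det(xI - L) has integer coefficients. Expanding the determinant yields x^6 - 10x^5 + 35x^4 - 52x^3 + 32x^2 - 6x. The constant term is 0 because L is singular (the all-ones vector lies in its kernel). The largest eigenvalue, 4.2143, is at most the vertex count 6. The eigenvalues sum to 10, which equals trace(L) = 2|E|.

x^6 - 10x^5 + 35x^4 - 52x^3 + 32x^2 - 6x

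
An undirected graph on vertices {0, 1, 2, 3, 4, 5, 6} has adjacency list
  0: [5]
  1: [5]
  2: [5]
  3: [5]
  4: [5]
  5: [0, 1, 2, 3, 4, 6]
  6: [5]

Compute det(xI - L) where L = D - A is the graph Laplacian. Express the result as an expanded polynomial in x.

Each diagonal entry of L is the vertex degree and each off-diagonal entry is -1 where an edge is present, 0 otherwise; in the order [0, 1, 2, 3, 4, 5, 6] the diagonal is [1, 1, 1, 1, 1, 6, 1]. L has integer entries, so p(x) = det(xI - L) has integer coefficients. Expanding the determinant yields x^7 - 12x^6 + 45x^5 - 80x^4 + 75x^3 - 36x^2 + 7x. Since p(0) = det(-L) = 0, x divides p(x).

x^7 - 12x^6 + 45x^5 - 80x^4 + 75x^3 - 36x^2 + 7x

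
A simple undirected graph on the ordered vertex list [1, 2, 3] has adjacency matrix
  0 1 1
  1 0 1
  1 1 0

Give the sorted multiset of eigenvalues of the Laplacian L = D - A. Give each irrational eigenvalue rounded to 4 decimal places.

Reading degrees in the order [1, 2, 3] gives [2, 2, 2]; set D = diag(2, 2, 2) and form L = D - A. Diagonalising L (or applying a numerical eigensolver to the 3x3 matrix) gives the spectrum above. The single zero eigenvalue shows the graph is connected. The eigenvalues sum to 6, which equals trace(L) = 2|E|.

[0, 3, 3]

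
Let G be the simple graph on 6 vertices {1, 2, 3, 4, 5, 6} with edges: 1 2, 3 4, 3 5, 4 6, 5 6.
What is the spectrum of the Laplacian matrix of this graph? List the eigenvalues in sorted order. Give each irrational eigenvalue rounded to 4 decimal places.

Reading degrees in the order [1, 2, 3, 4, 5, 6] gives [1, 1, 2, 2, 2, 2]; set D = diag(1, 1, 2, 2, 2, 2) and form L = D - A. The multiplicity of 0 as a Laplacian eigenvalue equals the number of connected components. The 2 zero eigenvalues correspond to the 2 connected components.

[0, 0, 2, 2, 2, 4]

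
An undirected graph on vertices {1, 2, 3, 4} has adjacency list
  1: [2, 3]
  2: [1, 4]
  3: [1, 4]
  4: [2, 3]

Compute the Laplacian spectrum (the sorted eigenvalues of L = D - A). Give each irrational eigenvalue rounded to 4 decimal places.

[0, 2, 2, 4]

Each diagonal entry of L is the vertex degree and each off-diagonal entry is -1 where an edge is present, 0 otherwise; in the order [1, 2, 3, 4] the diagonal is [2, 2, 2, 2]. The multiplicity of 0 as a Laplacian eigenvalue equals the number of connected components. The single zero eigenvalue shows the graph is connected. There is one zero in the spectrum, matching the 1 component. By the matrix-tree theorem the graph has (1/4) * product of the nonzero eigenvalues = 4 spanning trees.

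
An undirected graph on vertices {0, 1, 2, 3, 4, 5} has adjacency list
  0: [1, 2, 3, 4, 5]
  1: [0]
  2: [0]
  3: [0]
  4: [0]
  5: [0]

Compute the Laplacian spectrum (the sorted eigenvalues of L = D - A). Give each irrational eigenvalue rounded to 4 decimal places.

[0, 1, 1, 1, 1, 6]

Each diagonal entry of L is the vertex degree and each off-diagonal entry is -1 where an edge is present, 0 otherwise; in the order [0, 1, 2, 3, 4, 5] the diagonal is [5, 1, 1, 1, 1, 1]. L is symmetric positive semidefinite, so every eigenvalue is real and nonnegative. The largest eigenvalue, 6, is at most the vertex count 6.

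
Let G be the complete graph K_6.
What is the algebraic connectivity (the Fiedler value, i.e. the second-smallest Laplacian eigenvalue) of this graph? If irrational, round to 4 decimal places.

The graph has 6 vertices and degree multiset [5, 5, 5, 5, 5, 5]; D is the diagonal matrix of degrees and L = D - A. The sorted Laplacian eigenvalues are [0, 6, 6, 6, 6, 6]; the algebraic connectivity is the second entry, 6. The eigenvalues sum to 30, which equals trace(L) = 2|E|.

6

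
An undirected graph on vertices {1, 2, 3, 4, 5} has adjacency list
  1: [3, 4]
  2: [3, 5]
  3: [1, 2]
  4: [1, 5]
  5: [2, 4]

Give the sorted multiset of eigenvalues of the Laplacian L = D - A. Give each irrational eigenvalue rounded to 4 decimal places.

[0, 1.3820, 1.3820, 3.6180, 3.6180]

Each diagonal entry of L is the vertex degree and each off-diagonal entry is -1 where an edge is present, 0 otherwise; in the order [1, 2, 3, 4, 5] the diagonal is [2, 2, 2, 2, 2]. Diagonalising L (or applying a numerical eigensolver to the 5x5 matrix) gives the spectrum above. By the matrix-tree theorem the graph has (1/5) * product of the nonzero eigenvalues = 5 spanning trees. The eigenvalues sum to 10, which equals trace(L) = 2|E|.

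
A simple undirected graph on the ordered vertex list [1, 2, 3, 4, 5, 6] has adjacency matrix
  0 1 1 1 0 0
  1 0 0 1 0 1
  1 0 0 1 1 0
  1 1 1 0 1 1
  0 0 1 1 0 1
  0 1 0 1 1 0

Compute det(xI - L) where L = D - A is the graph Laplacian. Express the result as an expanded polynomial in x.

Each diagonal entry of L is the vertex degree and each off-diagonal entry is -1 where an edge is present, 0 otherwise; in the order [1, 2, 3, 4, 5, 6] the diagonal is [3, 3, 3, 5, 3, 3]. Computing det(xI - L) by cofactor expansion (or equivalently via sum-over-permutations) gives x^6 - 20x^5 + 155x^4 - 580x^3 + 1045x^2 - 726x. Since p(0) = det(-L) = 0, x divides p(x). By the matrix-tree theorem the graph has (1/6) * product of the nonzero eigenvalues = 121 spanning trees.

x^6 - 20x^5 + 155x^4 - 580x^3 + 1045x^2 - 726x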